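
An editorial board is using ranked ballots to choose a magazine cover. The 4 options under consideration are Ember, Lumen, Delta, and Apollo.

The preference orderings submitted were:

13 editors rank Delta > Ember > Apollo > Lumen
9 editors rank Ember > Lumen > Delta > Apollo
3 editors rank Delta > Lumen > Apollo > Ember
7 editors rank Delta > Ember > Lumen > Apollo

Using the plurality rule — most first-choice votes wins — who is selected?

First-place vote totals:
  Ember: 9
  Lumen: 0
  Delta: 23
  Apollo: 0
Delta has the most first-place votes.

Delta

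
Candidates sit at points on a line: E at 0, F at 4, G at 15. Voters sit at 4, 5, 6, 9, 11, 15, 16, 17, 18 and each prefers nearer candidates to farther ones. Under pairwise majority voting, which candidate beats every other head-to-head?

G

With single-peaked preferences on a line, the Condorcet winner is the candidate closest to the median voter.
The median voter (position 11) is closest to G at 15.
Check: G vs F — voters closer to G: 5 of 9.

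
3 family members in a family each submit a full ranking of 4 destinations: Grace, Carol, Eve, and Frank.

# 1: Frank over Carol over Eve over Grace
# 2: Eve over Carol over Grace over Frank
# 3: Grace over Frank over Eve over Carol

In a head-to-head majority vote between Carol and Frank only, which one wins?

Ballots ranking Carol above Frank: 1.
Ballots ranking Frank above Carol: 2.
Frank wins the head-to-head, 2–1.

Frank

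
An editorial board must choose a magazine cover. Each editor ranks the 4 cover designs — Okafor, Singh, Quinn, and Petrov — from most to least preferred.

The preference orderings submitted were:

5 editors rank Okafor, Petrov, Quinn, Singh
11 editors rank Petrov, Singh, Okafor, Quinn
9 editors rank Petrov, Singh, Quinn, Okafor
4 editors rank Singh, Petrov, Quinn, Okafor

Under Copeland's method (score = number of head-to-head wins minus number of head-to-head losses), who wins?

Pairwise results:
  Okafor vs Singh: Singh wins 24–5.
  Okafor vs Quinn: Okafor wins 16–13.
  Okafor vs Petrov: Petrov wins 24–5.
  Singh vs Quinn: Singh wins 24–5.
  Singh vs Petrov: Petrov wins 25–4.
  Quinn vs Petrov: Petrov wins 29–0.
Copeland scores (wins − losses):
  Okafor: 1 − 2 = -1
  Singh: 2 − 1 = 1
  Quinn: 0 − 3 = -3
  Petrov: 3 − 0 = 3
Petrov has the best Copeland score.

Petrov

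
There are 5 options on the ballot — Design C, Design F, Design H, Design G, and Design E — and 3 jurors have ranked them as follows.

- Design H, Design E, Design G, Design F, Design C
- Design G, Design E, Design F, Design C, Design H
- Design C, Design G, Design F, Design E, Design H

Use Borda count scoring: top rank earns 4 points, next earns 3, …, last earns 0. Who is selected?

Borda scores:
  Design C: 0 + 1 + 4 = 5
  Design F: 1 + 2 + 2 = 5
  Design H: 4 + 0 + 0 = 4
  Design G: 2 + 4 + 3 = 9
  Design E: 3 + 3 + 1 = 7
Design G has the highest total.

Design G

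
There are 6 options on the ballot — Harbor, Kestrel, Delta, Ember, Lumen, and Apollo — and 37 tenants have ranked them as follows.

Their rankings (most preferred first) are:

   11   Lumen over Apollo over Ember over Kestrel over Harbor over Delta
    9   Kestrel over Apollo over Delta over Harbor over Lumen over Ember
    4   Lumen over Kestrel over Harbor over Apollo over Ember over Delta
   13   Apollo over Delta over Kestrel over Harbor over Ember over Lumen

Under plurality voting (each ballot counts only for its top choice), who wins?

First-place vote totals:
  Harbor: 0
  Kestrel: 9
  Delta: 0
  Ember: 0
  Lumen: 15
  Apollo: 13
Lumen has the most first-place votes.

Lumen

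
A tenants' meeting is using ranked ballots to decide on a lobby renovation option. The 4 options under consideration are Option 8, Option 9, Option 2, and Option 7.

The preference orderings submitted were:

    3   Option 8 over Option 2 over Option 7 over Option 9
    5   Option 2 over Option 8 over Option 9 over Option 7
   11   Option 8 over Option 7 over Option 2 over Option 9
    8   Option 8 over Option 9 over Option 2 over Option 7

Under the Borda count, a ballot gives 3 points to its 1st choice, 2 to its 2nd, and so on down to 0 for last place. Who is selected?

Borda scores:
  Option 8: 3·3 + 5·2 + 11·3 + 8·3 = 76
  Option 9: 3·0 + 5·1 + 11·0 + 8·2 = 21
  Option 2: 3·2 + 5·3 + 11·1 + 8·1 = 40
  Option 7: 3·1 + 5·0 + 11·2 + 8·0 = 25
Option 8 has the highest total.

Option 8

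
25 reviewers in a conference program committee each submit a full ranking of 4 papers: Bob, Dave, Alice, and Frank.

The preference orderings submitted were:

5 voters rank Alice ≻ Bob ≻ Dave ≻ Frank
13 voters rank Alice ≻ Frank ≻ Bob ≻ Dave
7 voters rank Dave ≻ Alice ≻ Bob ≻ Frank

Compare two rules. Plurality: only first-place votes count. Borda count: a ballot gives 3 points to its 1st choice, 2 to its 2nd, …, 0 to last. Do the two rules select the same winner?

Yes

Plurality first-place counts: Bob 0, Dave 7, Alice 18, Frank 0 → Alice.
Borda totals: Bob 30, Dave 26, Alice 68, Frank 26 → Alice.
The two rules agree on Alice.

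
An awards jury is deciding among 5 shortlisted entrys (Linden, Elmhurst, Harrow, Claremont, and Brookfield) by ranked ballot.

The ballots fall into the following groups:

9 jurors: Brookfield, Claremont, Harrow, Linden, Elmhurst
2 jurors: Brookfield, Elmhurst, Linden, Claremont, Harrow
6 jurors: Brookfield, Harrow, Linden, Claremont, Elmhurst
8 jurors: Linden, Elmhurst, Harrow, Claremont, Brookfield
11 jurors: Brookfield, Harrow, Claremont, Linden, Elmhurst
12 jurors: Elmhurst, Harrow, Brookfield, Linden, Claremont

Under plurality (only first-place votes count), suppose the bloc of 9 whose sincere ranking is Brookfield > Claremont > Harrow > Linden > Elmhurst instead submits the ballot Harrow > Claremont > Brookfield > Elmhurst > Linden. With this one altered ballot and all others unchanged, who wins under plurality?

First-place totals with the altered ballot: Linden 8, Elmhurst 12, Harrow 9, Claremont 0, Brookfield 19.
The winner is unchanged: still Brookfield.

Brookfield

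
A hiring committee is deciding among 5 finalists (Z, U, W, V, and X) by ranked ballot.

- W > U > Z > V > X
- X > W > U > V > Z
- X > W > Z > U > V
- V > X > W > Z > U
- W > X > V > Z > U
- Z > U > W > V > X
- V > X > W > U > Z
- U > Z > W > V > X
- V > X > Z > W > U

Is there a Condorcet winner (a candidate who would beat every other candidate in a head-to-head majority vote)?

Head-to-head results (9 voters total):
Z vs U: Z wins 5–4.
Z vs W: W wins 6–3.
Z vs V: V wins 5–4.
Z vs X: X wins 6–3.
U vs W: W wins 7–2.
U vs V: U wins 5–4.
U vs X: X wins 6–3.
W vs V: W wins 6–3.
W vs X: X wins 5–4.
V vs X: V wins 6–3.
No candidate beats all others: Z beats U beats V beats Z, a majority cycle.

No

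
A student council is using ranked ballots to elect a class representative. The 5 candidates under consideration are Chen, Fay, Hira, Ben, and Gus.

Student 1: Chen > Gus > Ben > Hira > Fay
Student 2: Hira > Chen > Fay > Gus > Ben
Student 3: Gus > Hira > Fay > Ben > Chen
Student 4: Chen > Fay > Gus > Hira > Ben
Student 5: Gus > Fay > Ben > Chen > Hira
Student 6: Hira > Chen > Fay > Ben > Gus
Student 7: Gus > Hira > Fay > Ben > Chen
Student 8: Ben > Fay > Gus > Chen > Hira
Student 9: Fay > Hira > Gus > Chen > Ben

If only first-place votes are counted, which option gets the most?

First-place vote totals:
  Chen: 2
  Fay: 1
  Hira: 2
  Ben: 1
  Gus: 3
Gus has the most first-place votes.

Gus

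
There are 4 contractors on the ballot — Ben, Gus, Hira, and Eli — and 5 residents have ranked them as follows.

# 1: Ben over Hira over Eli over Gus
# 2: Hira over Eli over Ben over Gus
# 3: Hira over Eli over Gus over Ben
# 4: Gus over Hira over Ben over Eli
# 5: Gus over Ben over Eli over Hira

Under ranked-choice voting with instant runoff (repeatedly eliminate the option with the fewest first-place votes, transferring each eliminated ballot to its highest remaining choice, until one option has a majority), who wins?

Hira

Round 1: Gus 2, Hira 2, Ben 1, Eli 0. Eli has the fewest and is eliminated.
Round 2: Gus 2, Hira 2, Ben 1. Ben has the fewest and is eliminated.
Round 3: Hira 3, Gus 2. Hira has a majority.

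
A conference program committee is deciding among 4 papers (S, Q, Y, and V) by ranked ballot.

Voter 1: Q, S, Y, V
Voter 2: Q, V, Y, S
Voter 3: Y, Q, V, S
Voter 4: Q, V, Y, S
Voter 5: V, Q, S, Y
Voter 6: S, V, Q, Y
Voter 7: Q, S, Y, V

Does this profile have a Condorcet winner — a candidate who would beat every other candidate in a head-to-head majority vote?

Head-to-head results (7 voters total):
S vs Q: Q wins 6–1.
S vs Y: S wins 4–3.
S vs V: V wins 4–3.
Q vs Y: Q wins 6–1.
Q vs V: Q wins 5–2.
Y vs V: V wins 4–3.
Q beats each rival — S (6–1), Y (6–1), V (5–2) — so Q is the Condorcet winner.

Yes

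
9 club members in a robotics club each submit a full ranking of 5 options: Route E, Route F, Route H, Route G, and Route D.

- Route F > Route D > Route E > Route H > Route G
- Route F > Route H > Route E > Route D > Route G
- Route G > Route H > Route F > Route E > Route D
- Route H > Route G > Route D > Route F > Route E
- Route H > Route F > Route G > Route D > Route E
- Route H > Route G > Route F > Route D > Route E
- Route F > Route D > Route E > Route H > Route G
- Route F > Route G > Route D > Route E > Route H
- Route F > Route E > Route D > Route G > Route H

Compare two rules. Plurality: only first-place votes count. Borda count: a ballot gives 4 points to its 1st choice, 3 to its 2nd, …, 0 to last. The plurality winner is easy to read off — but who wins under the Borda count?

Route F

Plurality first-place counts: Route E 0, Route F 5, Route H 3, Route G 1, Route D 0 → Route F.
Borda totals: Route E 11, Route F 28, Route H 20, Route G 16, Route D 15 → Route F.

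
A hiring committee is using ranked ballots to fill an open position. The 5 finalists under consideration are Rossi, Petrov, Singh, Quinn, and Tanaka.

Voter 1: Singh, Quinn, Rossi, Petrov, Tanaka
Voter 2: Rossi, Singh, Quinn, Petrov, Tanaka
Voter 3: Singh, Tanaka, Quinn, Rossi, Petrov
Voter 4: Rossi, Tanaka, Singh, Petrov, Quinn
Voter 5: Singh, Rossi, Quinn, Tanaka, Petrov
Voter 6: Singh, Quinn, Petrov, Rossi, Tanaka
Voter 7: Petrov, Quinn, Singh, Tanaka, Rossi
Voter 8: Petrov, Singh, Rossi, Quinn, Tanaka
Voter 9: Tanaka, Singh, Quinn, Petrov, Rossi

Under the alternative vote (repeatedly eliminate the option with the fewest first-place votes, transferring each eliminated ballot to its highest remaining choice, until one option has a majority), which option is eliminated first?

Round 1: Singh 4, Rossi 2, Petrov 2, Tanaka 1, Quinn 0. Quinn has the fewest and is eliminated.
Round 2: Singh 4, Rossi 2, Petrov 2, Tanaka 1. Tanaka has the fewest and is eliminated.
Round 3: Singh 5, Rossi 2, Petrov 2. Singh has a majority.

Quinn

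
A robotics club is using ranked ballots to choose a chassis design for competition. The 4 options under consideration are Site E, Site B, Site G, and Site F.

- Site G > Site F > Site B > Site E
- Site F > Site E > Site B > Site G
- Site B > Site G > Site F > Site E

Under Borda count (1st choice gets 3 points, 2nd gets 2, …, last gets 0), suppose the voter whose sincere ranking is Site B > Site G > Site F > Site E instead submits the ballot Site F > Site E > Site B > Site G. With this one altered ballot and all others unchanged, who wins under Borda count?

Borda totals with the altered ballot: Site E 4, Site B 3, Site G 3, Site F 8.
The winner is unchanged: still Site F.

Site F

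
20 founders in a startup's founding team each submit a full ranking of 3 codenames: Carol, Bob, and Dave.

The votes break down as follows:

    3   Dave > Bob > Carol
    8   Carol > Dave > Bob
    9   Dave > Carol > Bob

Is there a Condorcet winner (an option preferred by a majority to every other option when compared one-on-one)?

Head-to-head results (20 voters total):
Carol vs Bob: Carol wins 17–3.
Carol vs Dave: Dave wins 12–8.
Bob vs Dave: Dave wins 20–0.
Dave beats each rival — Carol (12–8), Bob (20–0) — so Dave is the Condorcet winner.

Yes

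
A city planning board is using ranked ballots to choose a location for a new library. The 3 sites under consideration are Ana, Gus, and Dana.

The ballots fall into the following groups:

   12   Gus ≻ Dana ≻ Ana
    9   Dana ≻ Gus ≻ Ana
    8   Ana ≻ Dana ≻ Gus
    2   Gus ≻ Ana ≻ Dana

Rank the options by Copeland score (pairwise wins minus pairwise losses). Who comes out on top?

Pairwise results:
  Ana vs Gus: Gus wins 23–8.
  Ana vs Dana: Dana wins 21–10.
  Gus vs Dana: Dana wins 17–14.
Copeland scores (wins − losses):
  Ana: 0 − 2 = -2
  Gus: 1 − 1 = 0
  Dana: 2 − 0 = 2
Dana has the best Copeland score.

Dana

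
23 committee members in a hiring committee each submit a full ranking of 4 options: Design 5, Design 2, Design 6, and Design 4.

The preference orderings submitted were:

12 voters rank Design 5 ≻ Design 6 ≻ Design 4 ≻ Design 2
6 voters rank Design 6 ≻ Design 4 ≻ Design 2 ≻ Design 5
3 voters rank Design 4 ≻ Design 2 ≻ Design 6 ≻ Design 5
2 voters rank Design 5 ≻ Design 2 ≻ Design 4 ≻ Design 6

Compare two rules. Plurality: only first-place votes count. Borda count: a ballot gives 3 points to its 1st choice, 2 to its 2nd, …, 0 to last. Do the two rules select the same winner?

No

Plurality first-place counts: Design 5 14, Design 2 0, Design 6 6, Design 4 3 → Design 5.
Borda totals: Design 5 42, Design 2 16, Design 6 45, Design 4 35 → Design 6.
The two rules disagree: plurality picks Design 5, Borda picks Design 6.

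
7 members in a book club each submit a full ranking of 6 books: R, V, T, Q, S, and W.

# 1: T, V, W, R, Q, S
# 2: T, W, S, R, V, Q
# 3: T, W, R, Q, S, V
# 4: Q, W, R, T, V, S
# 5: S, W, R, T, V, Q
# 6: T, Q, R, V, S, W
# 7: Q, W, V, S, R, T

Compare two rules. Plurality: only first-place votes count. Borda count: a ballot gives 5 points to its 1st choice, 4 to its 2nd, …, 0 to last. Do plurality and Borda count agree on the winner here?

Yes

Plurality first-place counts: R 0, V 0, T 4, Q 2, S 1, W 0 → T.
Borda totals: R 17, V 12, T 24, Q 17, S 12, W 23 → T.
The two rules agree on T.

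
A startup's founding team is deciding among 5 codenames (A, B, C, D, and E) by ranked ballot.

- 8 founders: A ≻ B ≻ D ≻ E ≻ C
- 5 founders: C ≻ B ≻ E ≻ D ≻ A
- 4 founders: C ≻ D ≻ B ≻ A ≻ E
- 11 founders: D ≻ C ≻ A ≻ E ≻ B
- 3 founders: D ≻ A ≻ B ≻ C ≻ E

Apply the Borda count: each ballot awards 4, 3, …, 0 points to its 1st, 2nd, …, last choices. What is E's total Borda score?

29

Borda scores:
  A: 8·4 + 5·0 + 4·1 + 11·2 + 3·3 = 67
  B: 8·3 + 5·3 + 4·2 + 11·0 + 3·2 = 53
  C: 8·0 + 5·4 + 4·4 + 11·3 + 3·1 = 72
  D: 8·2 + 5·1 + 4·3 + 11·4 + 3·4 = 89
  E: 8·1 + 5·2 + 4·0 + 11·1 + 3·0 = 29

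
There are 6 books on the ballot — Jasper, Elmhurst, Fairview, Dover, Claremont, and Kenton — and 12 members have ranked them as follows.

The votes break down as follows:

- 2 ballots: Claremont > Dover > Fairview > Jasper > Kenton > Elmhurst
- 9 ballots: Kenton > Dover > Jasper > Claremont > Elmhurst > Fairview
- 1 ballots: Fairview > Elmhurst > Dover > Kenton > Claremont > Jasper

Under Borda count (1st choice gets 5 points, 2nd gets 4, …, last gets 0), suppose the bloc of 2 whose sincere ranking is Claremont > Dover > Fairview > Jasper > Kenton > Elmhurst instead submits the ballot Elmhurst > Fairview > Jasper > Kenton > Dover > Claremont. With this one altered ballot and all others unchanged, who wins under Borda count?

Borda totals with the altered ballot: Jasper 33, Elmhurst 23, Fairview 13, Dover 41, Claremont 19, Kenton 51.
The winner is unchanged: still Kenton.

Kenton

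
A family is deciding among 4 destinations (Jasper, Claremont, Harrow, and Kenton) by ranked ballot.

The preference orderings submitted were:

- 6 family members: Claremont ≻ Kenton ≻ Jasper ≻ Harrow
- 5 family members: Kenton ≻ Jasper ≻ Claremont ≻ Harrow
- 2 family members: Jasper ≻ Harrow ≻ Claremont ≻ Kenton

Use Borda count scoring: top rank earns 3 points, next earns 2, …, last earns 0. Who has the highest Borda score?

Borda scores:
  Jasper: 6·1 + 5·2 + 2·3 = 22
  Claremont: 6·3 + 5·1 + 2·1 = 25
  Harrow: 6·0 + 5·0 + 2·2 = 4
  Kenton: 6·2 + 5·3 + 2·0 = 27
Kenton has the highest total.

Kenton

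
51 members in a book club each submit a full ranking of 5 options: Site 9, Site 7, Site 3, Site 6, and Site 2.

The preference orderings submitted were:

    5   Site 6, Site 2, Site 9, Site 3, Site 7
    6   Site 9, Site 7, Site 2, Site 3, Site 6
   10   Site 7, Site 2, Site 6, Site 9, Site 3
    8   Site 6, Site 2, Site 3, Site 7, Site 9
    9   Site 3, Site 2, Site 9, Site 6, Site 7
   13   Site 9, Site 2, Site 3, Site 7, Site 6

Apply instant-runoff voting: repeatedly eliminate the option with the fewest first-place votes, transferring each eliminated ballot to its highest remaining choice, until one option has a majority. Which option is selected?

Site 9

Round 1: Site 9 19, Site 6 13, Site 7 10, Site 3 9, Site 2 0. Site 2 has the fewest and is eliminated.
Round 2: Site 9 19, Site 6 13, Site 7 10, Site 3 9. Site 3 has the fewest and is eliminated.
Round 3: Site 9 28, Site 6 13, Site 7 10. Site 9 has a majority.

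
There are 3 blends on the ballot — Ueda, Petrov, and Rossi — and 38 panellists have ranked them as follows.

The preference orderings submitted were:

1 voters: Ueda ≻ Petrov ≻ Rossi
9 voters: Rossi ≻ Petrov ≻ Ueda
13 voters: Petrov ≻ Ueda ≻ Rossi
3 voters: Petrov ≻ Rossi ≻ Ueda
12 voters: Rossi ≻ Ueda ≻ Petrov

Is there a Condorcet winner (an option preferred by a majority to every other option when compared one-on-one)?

Head-to-head results (38 voters total):
Ueda vs Petrov: Petrov wins 25–13.
Ueda vs Rossi: Rossi wins 24–14.
Petrov vs Rossi: Rossi wins 21–17.
Rossi beats each rival — Ueda (24–14), Petrov (21–17) — so Rossi is the Condorcet winner.

Yes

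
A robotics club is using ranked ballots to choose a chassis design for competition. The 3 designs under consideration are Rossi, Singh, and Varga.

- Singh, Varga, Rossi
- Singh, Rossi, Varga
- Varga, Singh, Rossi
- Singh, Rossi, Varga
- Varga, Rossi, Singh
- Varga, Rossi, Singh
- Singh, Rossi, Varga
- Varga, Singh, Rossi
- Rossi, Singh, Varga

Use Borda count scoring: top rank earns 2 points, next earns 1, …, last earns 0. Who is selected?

Borda scores:
  Rossi: 0 + 1 + 0 + 1 + 1 + 1 + 1 + 0 + 2 = 7
  Singh: 2 + 2 + 1 + 2 + 0 + 0 + 2 + 1 + 1 = 11
  Varga: 1 + 0 + 2 + 0 + 2 + 2 + 0 + 2 + 0 = 9
Singh has the highest total.

Singh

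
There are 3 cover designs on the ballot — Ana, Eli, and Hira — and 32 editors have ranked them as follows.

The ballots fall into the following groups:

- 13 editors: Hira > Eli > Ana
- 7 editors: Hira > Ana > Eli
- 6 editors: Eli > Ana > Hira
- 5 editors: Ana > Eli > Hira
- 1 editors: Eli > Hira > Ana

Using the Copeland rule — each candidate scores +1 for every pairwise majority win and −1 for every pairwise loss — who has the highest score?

Pairwise results:
  Ana vs Eli: Eli wins 20–12.
  Ana vs Hira: Hira wins 21–11.
  Eli vs Hira: Hira wins 20–12.
Copeland scores (wins − losses):
  Ana: 0 − 2 = -2
  Eli: 1 − 1 = 0
  Hira: 2 − 0 = 2
Hira has the best Copeland score.

Hira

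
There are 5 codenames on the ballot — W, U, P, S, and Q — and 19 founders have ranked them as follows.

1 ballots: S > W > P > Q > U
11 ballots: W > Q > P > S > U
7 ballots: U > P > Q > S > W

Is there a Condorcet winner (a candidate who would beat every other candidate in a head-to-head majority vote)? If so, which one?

Head-to-head results (19 voters total):
W vs U: W wins 12–7.
W vs P: W wins 12–7.
W vs S: W wins 11–8.
W vs Q: W wins 12–7.
U vs P: P wins 12–7.
U vs S: S wins 12–7.
U vs Q: Q wins 12–7.
P vs S: P wins 18–1.
P vs Q: Q wins 11–8.
S vs Q: Q wins 18–1.
W beats each rival — U (12–7), P (12–7), S (11–8), Q (12–7) — so W is the Condorcet winner.

W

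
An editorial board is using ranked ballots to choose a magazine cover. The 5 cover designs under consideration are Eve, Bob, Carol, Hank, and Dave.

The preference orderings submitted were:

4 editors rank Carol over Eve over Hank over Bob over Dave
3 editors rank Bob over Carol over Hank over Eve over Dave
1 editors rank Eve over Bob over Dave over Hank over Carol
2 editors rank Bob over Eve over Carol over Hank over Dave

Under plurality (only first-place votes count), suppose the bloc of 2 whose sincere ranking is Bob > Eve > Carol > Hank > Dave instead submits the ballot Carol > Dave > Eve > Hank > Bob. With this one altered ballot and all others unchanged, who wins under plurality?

First-place totals with the altered ballot: Eve 1, Bob 3, Carol 6, Hank 0, Dave 0.
The switch changes the winner from Bob to Carol.

Carol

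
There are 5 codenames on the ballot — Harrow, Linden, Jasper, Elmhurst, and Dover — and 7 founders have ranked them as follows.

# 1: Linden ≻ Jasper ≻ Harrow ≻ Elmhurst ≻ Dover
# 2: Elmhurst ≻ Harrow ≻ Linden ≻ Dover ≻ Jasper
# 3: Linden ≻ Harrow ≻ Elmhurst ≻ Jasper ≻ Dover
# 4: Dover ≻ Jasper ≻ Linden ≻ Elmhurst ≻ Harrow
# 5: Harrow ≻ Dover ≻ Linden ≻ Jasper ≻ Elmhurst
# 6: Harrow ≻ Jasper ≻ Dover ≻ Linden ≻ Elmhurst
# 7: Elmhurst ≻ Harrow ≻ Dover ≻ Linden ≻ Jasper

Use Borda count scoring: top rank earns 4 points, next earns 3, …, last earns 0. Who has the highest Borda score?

Borda scores:
  Harrow: 2 + 3 + 3 + 0 + 4 + 4 + 3 = 19
  Linden: 4 + 2 + 4 + 2 + 2 + 1 + 1 = 16
  Jasper: 3 + 0 + 1 + 3 + 1 + 3 + 0 = 11
  Elmhurst: 1 + 4 + 2 + 1 + 0 + 0 + 4 = 12
  Dover: 0 + 1 + 0 + 4 + 3 + 2 + 2 = 12
Harrow has the highest total.

Harrow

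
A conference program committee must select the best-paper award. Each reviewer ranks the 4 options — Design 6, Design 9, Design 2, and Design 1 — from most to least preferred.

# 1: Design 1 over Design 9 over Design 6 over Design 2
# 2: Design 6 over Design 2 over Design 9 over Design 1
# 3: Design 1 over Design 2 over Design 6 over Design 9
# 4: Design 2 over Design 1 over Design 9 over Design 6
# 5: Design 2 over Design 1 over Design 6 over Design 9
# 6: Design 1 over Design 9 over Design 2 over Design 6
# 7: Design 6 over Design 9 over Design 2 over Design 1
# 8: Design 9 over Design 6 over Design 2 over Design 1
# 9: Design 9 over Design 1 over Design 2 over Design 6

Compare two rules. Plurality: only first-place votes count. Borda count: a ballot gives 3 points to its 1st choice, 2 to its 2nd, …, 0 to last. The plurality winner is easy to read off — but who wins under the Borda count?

Design 1

Plurality first-place counts: Design 6 2, Design 9 2, Design 2 2, Design 1 3 → Design 1.
Borda totals: Design 6 11, Design 9 14, Design 2 14, Design 1 15 → Design 1.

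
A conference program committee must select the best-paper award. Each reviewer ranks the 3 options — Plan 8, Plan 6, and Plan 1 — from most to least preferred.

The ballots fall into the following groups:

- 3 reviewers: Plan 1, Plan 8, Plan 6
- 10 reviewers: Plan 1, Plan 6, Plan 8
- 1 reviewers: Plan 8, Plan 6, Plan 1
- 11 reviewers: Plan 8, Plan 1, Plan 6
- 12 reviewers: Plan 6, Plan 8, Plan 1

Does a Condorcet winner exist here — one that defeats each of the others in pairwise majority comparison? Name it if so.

Head-to-head results (37 voters total):
Plan 8 vs Plan 6: Plan 6 wins 22–15.
Plan 8 vs Plan 1: Plan 8 wins 24–13.
Plan 6 vs Plan 1: Plan 1 wins 24–13.
No candidate beats all others: Plan 8 beats Plan 1 beats Plan 6 beats Plan 8, a majority cycle.

None — there is no Condorcet winner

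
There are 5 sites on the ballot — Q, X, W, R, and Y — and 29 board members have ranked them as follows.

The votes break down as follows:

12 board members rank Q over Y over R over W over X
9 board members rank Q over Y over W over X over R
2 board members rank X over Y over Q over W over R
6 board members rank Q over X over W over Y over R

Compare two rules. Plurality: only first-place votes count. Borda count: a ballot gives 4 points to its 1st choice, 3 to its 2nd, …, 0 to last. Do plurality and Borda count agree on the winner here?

Plurality first-place counts: Q 27, X 2, W 0, R 0, Y 0 → Q.
Borda totals: Q 112, X 35, W 44, R 24, Y 75 → Q.
The two rules agree on Q.

Yes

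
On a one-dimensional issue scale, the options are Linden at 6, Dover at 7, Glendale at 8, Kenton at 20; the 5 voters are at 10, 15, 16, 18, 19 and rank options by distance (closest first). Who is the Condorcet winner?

Kenton

With single-peaked preferences on a line, the Condorcet winner is the candidate closest to the median voter.
The median voter (position 16) is closest to Kenton at 20.
Check: Kenton vs Linden — voters closer to Kenton: 4 of 5.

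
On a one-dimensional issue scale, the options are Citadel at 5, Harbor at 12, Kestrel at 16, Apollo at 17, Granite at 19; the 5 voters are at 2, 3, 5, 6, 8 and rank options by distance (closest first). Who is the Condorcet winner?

With single-peaked preferences on a line, the Condorcet winner is the candidate closest to the median voter.
The median voter (position 5) is closest to Citadel at 5.
Check: Citadel vs Harbor — voters closer to Citadel: 5 of 5.

Citadel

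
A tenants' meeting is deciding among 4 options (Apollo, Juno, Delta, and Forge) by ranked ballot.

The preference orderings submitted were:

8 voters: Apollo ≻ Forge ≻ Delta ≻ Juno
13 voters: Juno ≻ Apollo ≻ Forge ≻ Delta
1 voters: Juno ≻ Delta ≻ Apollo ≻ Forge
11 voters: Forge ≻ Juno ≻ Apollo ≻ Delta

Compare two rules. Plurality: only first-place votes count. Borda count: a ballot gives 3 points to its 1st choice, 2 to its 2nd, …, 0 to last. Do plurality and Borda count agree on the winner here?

Plurality first-place counts: Apollo 8, Juno 14, Delta 0, Forge 11 → Juno.
Borda totals: Apollo 62, Juno 64, Delta 10, Forge 62 → Juno.
The two rules agree on Juno.

Yes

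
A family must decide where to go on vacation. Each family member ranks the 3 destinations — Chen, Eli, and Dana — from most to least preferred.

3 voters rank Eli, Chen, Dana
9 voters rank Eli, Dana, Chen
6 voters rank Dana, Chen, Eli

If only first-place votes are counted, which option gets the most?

First-place vote totals:
  Chen: 0
  Eli: 12
  Dana: 6
Eli has the most first-place votes.

Eli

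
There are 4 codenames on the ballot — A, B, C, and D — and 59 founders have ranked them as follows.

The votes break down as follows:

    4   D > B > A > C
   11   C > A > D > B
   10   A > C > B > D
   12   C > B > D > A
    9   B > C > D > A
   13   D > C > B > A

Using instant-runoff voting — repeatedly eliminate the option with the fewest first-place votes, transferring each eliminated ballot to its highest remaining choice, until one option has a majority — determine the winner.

Round 1: C 23, D 17, A 10, B 9. B has the fewest and is eliminated.
Round 2: C 32, D 17, A 10. C has a majority.

C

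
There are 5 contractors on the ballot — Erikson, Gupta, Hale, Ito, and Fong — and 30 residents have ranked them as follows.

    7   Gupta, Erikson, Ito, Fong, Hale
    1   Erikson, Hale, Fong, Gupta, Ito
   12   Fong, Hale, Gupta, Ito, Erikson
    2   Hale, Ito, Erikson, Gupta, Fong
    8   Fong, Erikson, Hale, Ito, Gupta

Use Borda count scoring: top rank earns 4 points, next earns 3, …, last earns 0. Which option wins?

Borda scores:
  Erikson: 7·3 + 4 + 12·0 + 2·2 + 8·3 = 53
  Gupta: 7·4 + 1 + 12·2 + 2·1 + 8·0 = 55
  Hale: 7·0 + 3 + 12·3 + 2·4 + 8·2 = 63
  Ito: 7·2 + 0 + 12·1 + 2·3 + 8·1 = 40
  Fong: 7·1 + 2 + 12·4 + 2·0 + 8·4 = 89
Fong has the highest total.

Fong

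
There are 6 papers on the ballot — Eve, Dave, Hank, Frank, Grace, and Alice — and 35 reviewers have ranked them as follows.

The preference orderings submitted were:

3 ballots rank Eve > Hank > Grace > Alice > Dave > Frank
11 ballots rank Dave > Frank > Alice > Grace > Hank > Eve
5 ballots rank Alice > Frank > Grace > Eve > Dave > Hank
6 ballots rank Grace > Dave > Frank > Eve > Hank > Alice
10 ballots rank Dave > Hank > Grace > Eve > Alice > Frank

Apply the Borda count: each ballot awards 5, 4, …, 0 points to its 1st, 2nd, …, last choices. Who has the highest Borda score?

Borda scores:
  Eve: 3·5 + 11·0 + 5·2 + 6·2 + 10·2 = 57
  Dave: 3·1 + 11·5 + 5·1 + 6·4 + 10·5 = 137
  Hank: 3·4 + 11·1 + 5·0 + 6·1 + 10·4 = 69
  Frank: 3·0 + 11·4 + 5·4 + 6·3 + 10·0 = 82
  Grace: 3·3 + 11·2 + 5·3 + 6·5 + 10·3 = 106
  Alice: 3·2 + 11·3 + 5·5 + 6·0 + 10·1 = 74
Dave has the highest total.

Dave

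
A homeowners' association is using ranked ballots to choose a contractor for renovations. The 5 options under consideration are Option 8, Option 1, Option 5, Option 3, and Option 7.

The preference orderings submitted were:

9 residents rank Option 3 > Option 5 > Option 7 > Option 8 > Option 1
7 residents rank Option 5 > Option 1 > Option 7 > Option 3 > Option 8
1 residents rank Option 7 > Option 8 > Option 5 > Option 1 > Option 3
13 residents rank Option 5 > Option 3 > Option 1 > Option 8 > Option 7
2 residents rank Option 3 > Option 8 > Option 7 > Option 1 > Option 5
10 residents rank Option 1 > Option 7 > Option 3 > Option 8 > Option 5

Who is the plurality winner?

First-place vote totals:
  Option 8: 0
  Option 1: 10
  Option 5: 20
  Option 3: 11
  Option 7: 1
Option 5 has the most first-place votes.

Option 5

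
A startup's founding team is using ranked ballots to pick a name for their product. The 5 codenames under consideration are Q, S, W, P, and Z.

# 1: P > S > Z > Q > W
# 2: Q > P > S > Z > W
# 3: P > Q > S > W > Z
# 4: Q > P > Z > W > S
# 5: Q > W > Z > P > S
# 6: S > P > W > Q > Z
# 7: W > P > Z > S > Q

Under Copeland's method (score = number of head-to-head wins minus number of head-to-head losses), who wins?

P

Pairwise results:
  Q vs S: Q wins 4–3.
  Q vs W: Q wins 5–2.
  Q vs P: P wins 4–3.
  Q vs Z: Q wins 5–2.
  S vs W: S wins 4–3.
  S vs P: P wins 6–1.
  S vs Z: S wins 4–3.
  W vs P: P wins 5–2.
  W vs Z: W wins 4–3.
  P vs Z: P wins 6–1.
Copeland scores (wins − losses):
  Q: 3 − 1 = 2
  S: 2 − 2 = 0
  W: 1 − 3 = -2
  P: 4 − 0 = 4
  Z: 0 − 4 = -4
P has the best Copeland score.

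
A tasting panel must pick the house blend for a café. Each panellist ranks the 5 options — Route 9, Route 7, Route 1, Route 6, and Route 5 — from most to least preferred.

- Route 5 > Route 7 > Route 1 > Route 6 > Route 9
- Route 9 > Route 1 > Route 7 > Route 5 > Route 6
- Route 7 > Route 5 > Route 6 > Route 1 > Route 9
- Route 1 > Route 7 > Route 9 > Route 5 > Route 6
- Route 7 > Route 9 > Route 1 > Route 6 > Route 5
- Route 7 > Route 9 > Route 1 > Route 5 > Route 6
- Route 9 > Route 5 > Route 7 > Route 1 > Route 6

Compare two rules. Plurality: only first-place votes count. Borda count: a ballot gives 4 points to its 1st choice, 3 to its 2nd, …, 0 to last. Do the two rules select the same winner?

Plurality first-place counts: Route 9 2, Route 7 3, Route 1 1, Route 6 0, Route 5 1 → Route 7.
Borda totals: Route 9 16, Route 7 22, Route 1 15, Route 6 4, Route 5 13 → Route 7.
The two rules agree on Route 7.

Yes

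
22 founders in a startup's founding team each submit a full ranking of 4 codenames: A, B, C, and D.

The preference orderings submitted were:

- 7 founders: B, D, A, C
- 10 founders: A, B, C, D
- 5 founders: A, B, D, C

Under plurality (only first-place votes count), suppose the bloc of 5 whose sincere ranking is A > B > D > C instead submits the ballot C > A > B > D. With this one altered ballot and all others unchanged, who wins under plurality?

First-place totals with the altered ballot: A 10, B 7, C 5, D 0.
The winner is unchanged: still A.

A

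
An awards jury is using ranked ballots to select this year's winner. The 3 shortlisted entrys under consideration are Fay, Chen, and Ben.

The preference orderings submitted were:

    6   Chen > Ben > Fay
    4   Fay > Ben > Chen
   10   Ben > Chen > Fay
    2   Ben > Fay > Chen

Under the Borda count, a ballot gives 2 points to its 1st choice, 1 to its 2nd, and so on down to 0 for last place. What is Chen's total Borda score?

Borda scores:
  Fay: 6·0 + 4·2 + 10·0 + 2·1 = 10
  Chen: 6·2 + 4·0 + 10·1 + 2·0 = 22
  Ben: 6·1 + 4·1 + 10·2 + 2·2 = 34

22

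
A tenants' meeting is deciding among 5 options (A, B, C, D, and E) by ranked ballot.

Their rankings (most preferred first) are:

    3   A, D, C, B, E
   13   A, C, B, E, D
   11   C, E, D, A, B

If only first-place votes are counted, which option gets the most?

First-place vote totals:
  A: 16
  B: 0
  C: 11
  D: 0
  E: 0
A has the most first-place votes.

A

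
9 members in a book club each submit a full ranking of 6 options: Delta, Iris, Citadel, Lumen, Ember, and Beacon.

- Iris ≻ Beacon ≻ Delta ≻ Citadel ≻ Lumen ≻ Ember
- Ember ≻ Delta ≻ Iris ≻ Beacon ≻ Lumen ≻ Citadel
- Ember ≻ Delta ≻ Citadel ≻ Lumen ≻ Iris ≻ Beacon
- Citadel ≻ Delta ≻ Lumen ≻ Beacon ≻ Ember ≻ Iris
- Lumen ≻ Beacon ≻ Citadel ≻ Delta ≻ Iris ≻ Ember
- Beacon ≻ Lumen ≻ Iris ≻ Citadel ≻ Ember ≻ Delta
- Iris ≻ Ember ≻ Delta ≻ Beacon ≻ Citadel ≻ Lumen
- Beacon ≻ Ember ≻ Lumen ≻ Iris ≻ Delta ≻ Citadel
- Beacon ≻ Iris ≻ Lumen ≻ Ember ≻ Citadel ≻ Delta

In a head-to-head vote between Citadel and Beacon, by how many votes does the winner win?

5

Ballots ranking Citadel above Beacon: 2.
Ballots ranking Beacon above Citadel: 7.
Beacon wins 7–2, a margin of 5.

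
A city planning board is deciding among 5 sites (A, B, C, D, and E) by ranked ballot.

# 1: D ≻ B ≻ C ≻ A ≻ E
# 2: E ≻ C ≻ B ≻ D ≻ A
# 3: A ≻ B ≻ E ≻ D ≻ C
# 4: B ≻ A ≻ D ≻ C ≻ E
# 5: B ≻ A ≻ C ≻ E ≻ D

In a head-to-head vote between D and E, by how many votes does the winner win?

Ballots ranking D above E: 2.
Ballots ranking E above D: 3.
E wins 3–2, a margin of 1.

1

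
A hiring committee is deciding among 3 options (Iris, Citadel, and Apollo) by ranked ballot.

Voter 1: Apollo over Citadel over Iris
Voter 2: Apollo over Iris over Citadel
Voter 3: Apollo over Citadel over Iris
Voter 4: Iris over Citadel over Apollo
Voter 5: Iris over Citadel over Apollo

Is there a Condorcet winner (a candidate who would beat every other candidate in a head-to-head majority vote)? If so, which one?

Head-to-head results (5 voters total):
Iris vs Citadel: Iris wins 3–2.
Iris vs Apollo: Apollo wins 3–2.
Citadel vs Apollo: Apollo wins 3–2.
Apollo beats each rival — Iris (3–2), Citadel (3–2) — so Apollo is the Condorcet winner.

Apollo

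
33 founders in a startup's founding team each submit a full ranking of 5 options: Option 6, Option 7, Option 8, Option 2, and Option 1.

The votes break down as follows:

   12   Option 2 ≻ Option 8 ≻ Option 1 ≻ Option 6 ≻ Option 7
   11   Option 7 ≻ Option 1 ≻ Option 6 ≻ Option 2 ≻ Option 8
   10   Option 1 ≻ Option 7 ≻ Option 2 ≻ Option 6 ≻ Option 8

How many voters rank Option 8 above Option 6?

12

Ballots ranking Option 8 above Option 6: 12.
Ballots ranking Option 6 above Option 8: 11+10 = 21.
So 12 of 33 voters prefer Option 8 to Option 6.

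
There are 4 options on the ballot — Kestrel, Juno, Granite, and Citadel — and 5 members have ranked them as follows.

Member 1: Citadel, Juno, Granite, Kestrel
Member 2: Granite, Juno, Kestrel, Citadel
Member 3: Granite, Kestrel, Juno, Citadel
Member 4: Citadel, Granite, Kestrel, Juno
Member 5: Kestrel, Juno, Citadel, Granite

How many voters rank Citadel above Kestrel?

2

Ballots ranking Citadel above Kestrel: 2.
Ballots ranking Kestrel above Citadel: 3.
So 2 of 5 voters prefer Citadel to Kestrel.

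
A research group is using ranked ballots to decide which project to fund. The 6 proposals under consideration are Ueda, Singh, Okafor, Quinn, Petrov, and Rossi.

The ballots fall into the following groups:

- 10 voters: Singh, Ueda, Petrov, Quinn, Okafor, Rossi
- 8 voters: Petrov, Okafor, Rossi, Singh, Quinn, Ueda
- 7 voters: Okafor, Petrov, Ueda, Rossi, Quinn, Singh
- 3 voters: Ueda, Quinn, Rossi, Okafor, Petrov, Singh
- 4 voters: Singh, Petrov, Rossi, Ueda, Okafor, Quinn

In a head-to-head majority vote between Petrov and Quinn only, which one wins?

Petrov

Ballots ranking Petrov above Quinn: 10+8+7+4 = 29.
Ballots ranking Quinn above Petrov: 3.
Petrov wins the head-to-head, 29–3.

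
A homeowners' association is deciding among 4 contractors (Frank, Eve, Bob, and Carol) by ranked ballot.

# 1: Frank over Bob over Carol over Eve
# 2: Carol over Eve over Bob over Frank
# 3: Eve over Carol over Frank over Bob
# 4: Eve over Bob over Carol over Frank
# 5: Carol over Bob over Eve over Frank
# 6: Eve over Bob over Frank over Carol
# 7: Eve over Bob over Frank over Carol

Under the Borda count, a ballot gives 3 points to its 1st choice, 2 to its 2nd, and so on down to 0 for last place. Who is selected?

Eve

Borda scores:
  Frank: 3 + 0 + 1 + 0 + 0 + 1 + 1 = 6
  Eve: 0 + 2 + 3 + 3 + 1 + 3 + 3 = 15
  Bob: 2 + 1 + 0 + 2 + 2 + 2 + 2 = 11
  Carol: 1 + 3 + 2 + 1 + 3 + 0 + 0 = 10
Eve has the highest total.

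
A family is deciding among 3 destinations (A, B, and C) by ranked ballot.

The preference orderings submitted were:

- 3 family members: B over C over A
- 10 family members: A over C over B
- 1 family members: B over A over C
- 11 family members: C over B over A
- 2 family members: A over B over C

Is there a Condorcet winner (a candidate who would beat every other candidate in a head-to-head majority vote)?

Head-to-head results (27 voters total):
A vs B: B wins 15–12.
A vs C: C wins 14–13.
B vs C: C wins 21–6.
C beats each rival — A (14–13), B (21–6) — so C is the Condorcet winner.

Yes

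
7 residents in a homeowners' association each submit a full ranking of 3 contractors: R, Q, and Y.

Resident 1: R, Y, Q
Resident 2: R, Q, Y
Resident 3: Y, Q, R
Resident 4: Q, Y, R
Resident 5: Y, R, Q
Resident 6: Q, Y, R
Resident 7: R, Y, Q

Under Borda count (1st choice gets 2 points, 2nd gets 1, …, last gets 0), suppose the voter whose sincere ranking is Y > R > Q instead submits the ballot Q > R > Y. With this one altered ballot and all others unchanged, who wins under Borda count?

Q

Borda totals with the altered ballot: R 7, Q 8, Y 6.
The switch changes the winner from Y to Q.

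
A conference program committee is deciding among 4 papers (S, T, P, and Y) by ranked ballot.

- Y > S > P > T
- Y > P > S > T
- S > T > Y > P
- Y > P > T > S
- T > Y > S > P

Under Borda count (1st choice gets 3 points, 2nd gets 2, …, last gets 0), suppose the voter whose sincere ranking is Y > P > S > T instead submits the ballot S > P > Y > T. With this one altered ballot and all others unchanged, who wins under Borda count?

Borda totals with the altered ballot: S 9, T 6, P 5, Y 10.
The winner is unchanged: still Y.

Y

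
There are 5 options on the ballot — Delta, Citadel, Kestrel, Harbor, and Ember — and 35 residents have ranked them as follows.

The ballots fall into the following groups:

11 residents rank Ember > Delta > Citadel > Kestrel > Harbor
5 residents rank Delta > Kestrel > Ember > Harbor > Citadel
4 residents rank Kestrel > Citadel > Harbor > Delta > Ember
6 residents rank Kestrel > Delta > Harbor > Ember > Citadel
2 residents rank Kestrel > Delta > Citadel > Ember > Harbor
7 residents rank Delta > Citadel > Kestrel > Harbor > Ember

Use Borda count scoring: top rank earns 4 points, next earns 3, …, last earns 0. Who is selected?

Borda scores:
  Delta: 11·3 + 5·4 + 4·1 + 6·3 + 2·3 + 7·4 = 109
  Citadel: 11·2 + 5·0 + 4·3 + 6·0 + 2·2 + 7·3 = 59
  Kestrel: 11·1 + 5·3 + 4·4 + 6·4 + 2·4 + 7·2 = 88
  Harbor: 11·0 + 5·1 + 4·2 + 6·2 + 2·0 + 7·1 = 32
  Ember: 11·4 + 5·2 + 4·0 + 6·1 + 2·1 + 7·0 = 62
Delta has the highest total.

Delta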